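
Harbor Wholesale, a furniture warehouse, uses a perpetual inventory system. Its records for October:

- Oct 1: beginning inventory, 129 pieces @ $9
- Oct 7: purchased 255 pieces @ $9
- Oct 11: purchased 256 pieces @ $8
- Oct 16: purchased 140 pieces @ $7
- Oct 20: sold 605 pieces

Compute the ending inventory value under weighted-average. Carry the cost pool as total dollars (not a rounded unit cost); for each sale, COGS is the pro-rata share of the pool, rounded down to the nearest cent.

After Oct 1: 129 on hand, pool $1,161.00 (≈ $9.0000 each)
After Oct 7: 384 on hand, pool $3,456.00 (≈ $9.0000 each)
After Oct 11: 640 on hand, pool $5,504.00 (≈ $8.6000 each)
After Oct 16: 780 on hand, pool $6,484.00 (≈ $8.3128 each)
Oct 20, sell 605: 605/780 × $6,484.00 → $5,029.25
Ending inventory (cost pool remaining) = $1,454.75

Ending inventory = $1,454.75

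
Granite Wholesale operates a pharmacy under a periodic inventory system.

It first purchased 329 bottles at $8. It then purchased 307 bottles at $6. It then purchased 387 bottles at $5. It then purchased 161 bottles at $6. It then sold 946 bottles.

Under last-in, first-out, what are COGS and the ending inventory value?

Sale 1 (946) [LIFO — newest first]: 161 @ $6 + 387 @ $5 + 307 @ $6 + 91 @ $8 = $5,471
Ending inventory: 238 @ $8 = $1,904
Check: goods available $7,375 = COGS $5,471 + ending $1,904

COGS = $5,471; ending inventory = $1,904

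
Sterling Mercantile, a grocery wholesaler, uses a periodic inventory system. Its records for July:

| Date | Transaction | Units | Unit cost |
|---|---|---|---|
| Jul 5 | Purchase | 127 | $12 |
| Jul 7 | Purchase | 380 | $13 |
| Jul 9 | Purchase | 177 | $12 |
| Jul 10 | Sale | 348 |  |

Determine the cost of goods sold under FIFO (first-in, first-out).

Jul 10, 348 sold [FIFO — oldest first]: 127 @ $12 + 221 @ $13 = $4,397
Ending inventory: 159 @ $13 + 177 @ $12 = $4,191
Check: goods available $8,588 = COGS $4,397 + ending $4,191

COGS = $4,397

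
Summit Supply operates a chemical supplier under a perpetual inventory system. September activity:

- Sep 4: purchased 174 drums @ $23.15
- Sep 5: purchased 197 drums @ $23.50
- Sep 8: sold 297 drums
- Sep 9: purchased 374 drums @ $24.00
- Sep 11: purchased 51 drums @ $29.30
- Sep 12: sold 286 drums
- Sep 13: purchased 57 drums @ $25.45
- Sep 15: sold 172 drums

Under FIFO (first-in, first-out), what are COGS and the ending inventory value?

Sep 8, 297 sold [FIFO — oldest first]: 174 @ $23.15 + 123 @ $23.50 = $6,918.60
Sep 12, 286 sold [FIFO — oldest first]: 74 @ $23.50 + 212 @ $24.00 = $6,827.00
Sep 15, 172 sold [FIFO — oldest first]: 162 @ $24.00 + 10 @ $29.30 = $4,181.00
Total COGS = $6,918.60 + $6,827.00 + $4,181.00 = $17,926.60
Ending inventory: 41 @ $29.30 + 57 @ $25.45 = $2,651.95

COGS = $17,926.60; ending inventory = $2,651.95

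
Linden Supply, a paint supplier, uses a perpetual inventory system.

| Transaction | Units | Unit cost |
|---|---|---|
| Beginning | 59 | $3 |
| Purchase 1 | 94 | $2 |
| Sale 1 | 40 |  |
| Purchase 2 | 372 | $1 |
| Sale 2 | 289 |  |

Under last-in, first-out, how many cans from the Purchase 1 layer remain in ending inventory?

Sale 1 (40) [LIFO — newest first]: 40 @ $2 = $80
Sale 2 (289) [LIFO — newest first]: 289 @ $1 = $289
Total COGS = $80 + $289 = $369
Ending inventory: 59 @ $3 + 54 @ $2 + 83 @ $1 = $368
Check: goods available $737 = COGS $369 + ending $368

54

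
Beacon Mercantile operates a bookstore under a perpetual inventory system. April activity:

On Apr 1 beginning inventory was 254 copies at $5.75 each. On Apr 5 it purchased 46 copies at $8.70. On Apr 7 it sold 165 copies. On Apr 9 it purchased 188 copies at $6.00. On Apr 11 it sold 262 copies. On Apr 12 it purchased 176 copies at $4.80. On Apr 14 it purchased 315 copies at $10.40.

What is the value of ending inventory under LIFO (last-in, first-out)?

Ending inventory = $4,471.55

Apr 7, 165 sold [LIFO — newest first]: 46 @ $8.70 + 119 @ $5.75 = $1,084.45
Apr 11, 262 sold [LIFO — newest first]: 188 @ $6.00 + 74 @ $5.75 = $1,553.50
Total COGS = $1,084.45 + $1,553.50 = $2,637.95
Ending inventory: 61 @ $5.75 + 176 @ $4.80 + 315 @ $10.40 = $4,471.55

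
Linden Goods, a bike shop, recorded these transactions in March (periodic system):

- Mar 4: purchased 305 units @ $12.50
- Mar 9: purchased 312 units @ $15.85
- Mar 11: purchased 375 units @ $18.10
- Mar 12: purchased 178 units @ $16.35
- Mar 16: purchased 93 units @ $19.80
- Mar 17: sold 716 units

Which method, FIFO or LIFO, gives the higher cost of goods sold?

LIFO

FIFO COGS: 305 @ $12.50 + 312 @ $15.85 + 99 @ $18.10 = $10,549.60
LIFO COGS: 93 @ $19.80 + 178 @ $16.35 + 375 @ $18.10 + 70 @ $15.85 = $12,648.70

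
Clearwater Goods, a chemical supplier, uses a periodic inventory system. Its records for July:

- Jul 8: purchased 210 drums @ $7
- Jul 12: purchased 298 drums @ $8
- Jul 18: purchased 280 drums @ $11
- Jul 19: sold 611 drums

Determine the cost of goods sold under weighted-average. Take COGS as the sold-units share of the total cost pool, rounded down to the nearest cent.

COGS = $5,376.48

Jul 19, sell 611: 611/788 × $6,934.00 → $5,376.48
Ending inventory (cost pool remaining) = $1,557.52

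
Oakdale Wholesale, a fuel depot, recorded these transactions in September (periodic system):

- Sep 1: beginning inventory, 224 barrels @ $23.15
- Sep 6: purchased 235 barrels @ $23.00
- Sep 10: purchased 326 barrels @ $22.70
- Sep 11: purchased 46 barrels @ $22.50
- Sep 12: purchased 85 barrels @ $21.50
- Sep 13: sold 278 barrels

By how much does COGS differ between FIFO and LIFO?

FIFO COGS: 224 @ $23.15 + 54 @ $23.00 = $6,427.60
LIFO COGS: 85 @ $21.50 + 46 @ $22.50 + 147 @ $22.70 = $6,199.40
Difference = |$6,427.60 − $6,199.40| = $228.20

$228.20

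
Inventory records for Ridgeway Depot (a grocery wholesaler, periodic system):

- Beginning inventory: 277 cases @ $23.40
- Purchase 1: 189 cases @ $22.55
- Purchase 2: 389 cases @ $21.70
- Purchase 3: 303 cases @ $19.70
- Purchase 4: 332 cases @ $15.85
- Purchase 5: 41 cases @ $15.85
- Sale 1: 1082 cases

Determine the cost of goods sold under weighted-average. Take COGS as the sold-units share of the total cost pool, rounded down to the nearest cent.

COGS = $21,955.34

Sale 1, sell 1082: 1082/1531 × $31,066.20 → $21,955.34
Ending inventory (cost pool remaining) = $9,110.86
Check: goods available $31,066.20 = COGS $21,955.34 + ending $9,110.86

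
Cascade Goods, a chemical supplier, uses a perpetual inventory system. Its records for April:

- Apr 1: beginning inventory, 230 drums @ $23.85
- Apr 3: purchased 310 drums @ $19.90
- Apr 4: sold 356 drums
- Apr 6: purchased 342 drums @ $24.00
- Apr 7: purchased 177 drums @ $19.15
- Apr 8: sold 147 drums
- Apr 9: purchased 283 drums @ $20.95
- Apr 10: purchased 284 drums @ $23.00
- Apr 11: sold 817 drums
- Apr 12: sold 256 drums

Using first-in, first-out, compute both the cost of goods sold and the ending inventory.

Apr 4, 356 sold [FIFO — oldest first]: 230 @ $23.85 + 126 @ $19.90 = $7,992.90
Apr 8, 147 sold [FIFO — oldest first]: 147 @ $19.90 = $2,925.30
Apr 11, 817 sold [FIFO — oldest first]: 37 @ $19.90 + 342 @ $24.00 + 177 @ $19.15 + 261 @ $20.95 = $17,801.80
Apr 12, 256 sold [FIFO — oldest first]: 22 @ $20.95 + 234 @ $23.00 = $5,842.90
Total COGS = $7,992.90 + $2,925.30 + $17,801.80 + $5,842.90 = $34,562.90
Ending inventory: 50 @ $23.00 = $1,150.00

COGS = $34,562.90; ending inventory = $1,150.00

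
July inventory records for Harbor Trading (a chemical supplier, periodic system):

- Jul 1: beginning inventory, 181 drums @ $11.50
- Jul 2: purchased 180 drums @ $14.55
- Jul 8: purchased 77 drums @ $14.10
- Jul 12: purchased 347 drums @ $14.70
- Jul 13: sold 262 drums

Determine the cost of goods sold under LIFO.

Jul 13, 262 sold [LIFO — newest first]: 262 @ $14.70 = $3,851.40
Ending inventory: 181 @ $11.50 + 180 @ $14.55 + 77 @ $14.10 + 85 @ $14.70 = $7,035.70
Check: goods available $10,887.10 = COGS $3,851.40 + ending $7,035.70

COGS = $3,851.40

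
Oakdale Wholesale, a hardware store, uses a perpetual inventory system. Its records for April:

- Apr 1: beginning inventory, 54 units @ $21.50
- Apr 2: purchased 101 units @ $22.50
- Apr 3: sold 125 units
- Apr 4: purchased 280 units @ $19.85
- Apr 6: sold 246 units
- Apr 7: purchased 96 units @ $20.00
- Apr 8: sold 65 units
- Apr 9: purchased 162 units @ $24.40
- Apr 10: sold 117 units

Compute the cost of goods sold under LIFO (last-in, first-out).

COGS = $11,826.40

Apr 3, 125 sold [LIFO — newest first]: 101 @ $22.50 + 24 @ $21.50 = $2,788.50
Apr 6, 246 sold [LIFO — newest first]: 246 @ $19.85 = $4,883.10
Apr 8, 65 sold [LIFO — newest first]: 65 @ $20.00 = $1,300.00
Apr 10, 117 sold [LIFO — newest first]: 117 @ $24.40 = $2,854.80
Total COGS = $2,788.50 + $4,883.10 + $1,300.00 + $2,854.80 = $11,826.40
Ending inventory: 30 @ $21.50 + 34 @ $19.85 + 31 @ $20.00 + 45 @ $24.40 = $3,037.90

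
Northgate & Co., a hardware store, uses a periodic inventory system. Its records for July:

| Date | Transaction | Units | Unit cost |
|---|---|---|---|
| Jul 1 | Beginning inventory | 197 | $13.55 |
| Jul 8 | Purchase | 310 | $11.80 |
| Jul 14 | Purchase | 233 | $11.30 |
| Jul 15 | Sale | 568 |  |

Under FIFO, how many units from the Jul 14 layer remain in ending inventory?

Jul 15, 568 sold [FIFO — oldest first]: 197 @ $13.55 + 310 @ $11.80 + 61 @ $11.30 = $7,016.65
Ending inventory: 172 @ $11.30 = $1,943.60

172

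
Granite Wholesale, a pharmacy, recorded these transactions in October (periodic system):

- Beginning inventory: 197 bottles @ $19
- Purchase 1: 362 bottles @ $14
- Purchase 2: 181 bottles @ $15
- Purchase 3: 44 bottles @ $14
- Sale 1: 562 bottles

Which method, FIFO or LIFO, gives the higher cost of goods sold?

FIFO

FIFO COGS: 197 @ $19 + 362 @ $14 + 3 @ $15 = $8,856
LIFO COGS: 44 @ $14 + 181 @ $15 + 337 @ $14 = $8,049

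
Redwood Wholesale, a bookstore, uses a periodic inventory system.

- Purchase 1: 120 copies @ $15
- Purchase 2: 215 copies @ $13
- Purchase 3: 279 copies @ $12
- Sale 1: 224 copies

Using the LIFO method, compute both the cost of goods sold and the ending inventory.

Sale 1 (224) [LIFO — newest first]: 224 @ $12 = $2,688
Ending inventory: 120 @ $15 + 215 @ $13 + 55 @ $12 = $5,255

COGS = $2,688; ending inventory = $5,255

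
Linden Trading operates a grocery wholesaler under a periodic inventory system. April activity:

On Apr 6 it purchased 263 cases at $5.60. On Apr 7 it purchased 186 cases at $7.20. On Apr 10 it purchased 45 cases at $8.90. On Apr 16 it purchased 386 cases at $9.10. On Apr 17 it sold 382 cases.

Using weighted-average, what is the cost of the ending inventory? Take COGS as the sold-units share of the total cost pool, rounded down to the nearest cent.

Apr 17, sell 382: 382/880 × $6,725.10 → $2,919.30
Ending inventory (cost pool remaining) = $3,805.80

Ending inventory = $3,805.80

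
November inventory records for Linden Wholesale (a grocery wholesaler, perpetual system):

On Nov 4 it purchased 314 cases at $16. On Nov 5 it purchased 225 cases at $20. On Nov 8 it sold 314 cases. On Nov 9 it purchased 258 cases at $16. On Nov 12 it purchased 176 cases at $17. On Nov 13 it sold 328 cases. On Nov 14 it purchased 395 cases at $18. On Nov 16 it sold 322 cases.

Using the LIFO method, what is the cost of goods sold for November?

Nov 8, 314 sold [LIFO — newest first]: 225 @ $20 + 89 @ $16 = $5,924
Nov 13, 328 sold [LIFO — newest first]: 176 @ $17 + 152 @ $16 = $5,424
Nov 16, 322 sold [LIFO — newest first]: 322 @ $18 = $5,796
Total COGS = $5,924 + $5,424 + $5,796 = $17,144
Ending inventory: 225 @ $16 + 106 @ $16 + 73 @ $18 = $6,610

COGS = $17,144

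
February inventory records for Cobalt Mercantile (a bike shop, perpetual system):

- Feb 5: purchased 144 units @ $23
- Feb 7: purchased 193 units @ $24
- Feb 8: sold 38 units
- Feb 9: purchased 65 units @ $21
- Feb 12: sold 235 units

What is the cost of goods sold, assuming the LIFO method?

Feb 8, 38 sold [LIFO — newest first]: 38 @ $24 = $912
Feb 12, 235 sold [LIFO — newest first]: 65 @ $21 + 155 @ $24 + 15 @ $23 = $5,430
Total COGS = $912 + $5,430 = $6,342
Ending inventory: 129 @ $23 = $2,967

COGS = $6,342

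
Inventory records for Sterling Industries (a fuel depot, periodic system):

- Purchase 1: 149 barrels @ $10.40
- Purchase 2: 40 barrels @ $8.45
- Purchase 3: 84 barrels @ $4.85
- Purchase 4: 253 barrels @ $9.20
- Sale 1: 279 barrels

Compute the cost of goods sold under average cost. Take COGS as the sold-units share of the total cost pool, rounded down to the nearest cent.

COGS = $2,451.91

Sale 1, sell 279: 279/526 × $4,622.60 → $2,451.91
Ending inventory (cost pool remaining) = $2,170.69
Check: goods available $4,622.60 = COGS $2,451.91 + ending $2,170.69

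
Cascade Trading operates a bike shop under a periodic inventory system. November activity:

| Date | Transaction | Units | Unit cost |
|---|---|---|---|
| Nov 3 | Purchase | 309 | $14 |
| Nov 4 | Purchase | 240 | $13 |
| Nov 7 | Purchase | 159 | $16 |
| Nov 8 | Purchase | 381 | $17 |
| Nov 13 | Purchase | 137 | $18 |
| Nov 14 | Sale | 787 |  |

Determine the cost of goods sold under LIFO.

Nov 14, 787 sold [LIFO — newest first]: 137 @ $18 + 381 @ $17 + 159 @ $16 + 110 @ $13 = $12,917
Ending inventory: 309 @ $14 + 130 @ $13 = $6,016

COGS = $12,917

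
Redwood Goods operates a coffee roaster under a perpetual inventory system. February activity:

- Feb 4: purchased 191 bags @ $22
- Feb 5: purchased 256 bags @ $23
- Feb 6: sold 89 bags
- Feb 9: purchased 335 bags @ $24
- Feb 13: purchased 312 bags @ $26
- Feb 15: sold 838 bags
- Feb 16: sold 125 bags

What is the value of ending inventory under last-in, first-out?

Feb 6, 89 sold [LIFO — newest first]: 89 @ $23 = $2,047
Feb 15, 838 sold [LIFO — newest first]: 312 @ $26 + 335 @ $24 + 167 @ $23 + 24 @ $22 = $20,521
Feb 16, 125 sold [LIFO — newest first]: 125 @ $22 = $2,750
Total COGS = $2,047 + $20,521 + $2,750 = $25,318
Ending inventory: 42 @ $22 = $924
Check: goods available $26,242 = COGS $25,318 + ending $924

Ending inventory = $924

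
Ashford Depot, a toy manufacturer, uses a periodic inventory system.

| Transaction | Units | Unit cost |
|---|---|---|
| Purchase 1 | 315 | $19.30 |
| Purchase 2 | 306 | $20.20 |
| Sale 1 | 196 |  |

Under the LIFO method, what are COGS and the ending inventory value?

Sale 1 (196) [LIFO — newest first]: 196 @ $20.20 = $3,959.20
Ending inventory: 315 @ $19.30 + 110 @ $20.20 = $8,301.50

COGS = $3,959.20; ending inventory = $8,301.50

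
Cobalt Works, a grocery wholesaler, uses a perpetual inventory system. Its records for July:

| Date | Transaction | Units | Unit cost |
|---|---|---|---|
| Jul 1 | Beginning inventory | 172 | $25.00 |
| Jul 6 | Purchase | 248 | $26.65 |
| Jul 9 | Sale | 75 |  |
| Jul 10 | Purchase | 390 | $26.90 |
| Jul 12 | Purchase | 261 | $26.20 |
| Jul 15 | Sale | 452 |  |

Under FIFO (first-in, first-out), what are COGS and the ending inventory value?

COGS = $13,787.50; ending inventory = $14,450.90

Jul 9, 75 sold [FIFO — oldest first]: 75 @ $25.00 = $1,875.00
Jul 15, 452 sold [FIFO — oldest first]: 97 @ $25.00 + 248 @ $26.65 + 107 @ $26.90 = $11,912.50
Total COGS = $1,875.00 + $11,912.50 = $13,787.50
Ending inventory: 283 @ $26.90 + 261 @ $26.20 = $14,450.90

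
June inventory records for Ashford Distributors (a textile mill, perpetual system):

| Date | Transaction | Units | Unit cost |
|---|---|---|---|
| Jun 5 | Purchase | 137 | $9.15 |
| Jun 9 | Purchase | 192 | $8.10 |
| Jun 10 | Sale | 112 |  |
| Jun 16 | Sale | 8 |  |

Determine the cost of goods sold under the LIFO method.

Jun 10, 112 sold [LIFO — newest first]: 112 @ $8.10 = $907.20
Jun 16, 8 sold [LIFO — newest first]: 8 @ $8.10 = $64.80
Total COGS = $907.20 + $64.80 = $972.00
Ending inventory: 137 @ $9.15 + 72 @ $8.10 = $1,836.75
Check: goods available $2,808.75 = COGS $972.00 + ending $1,836.75

COGS = $972.00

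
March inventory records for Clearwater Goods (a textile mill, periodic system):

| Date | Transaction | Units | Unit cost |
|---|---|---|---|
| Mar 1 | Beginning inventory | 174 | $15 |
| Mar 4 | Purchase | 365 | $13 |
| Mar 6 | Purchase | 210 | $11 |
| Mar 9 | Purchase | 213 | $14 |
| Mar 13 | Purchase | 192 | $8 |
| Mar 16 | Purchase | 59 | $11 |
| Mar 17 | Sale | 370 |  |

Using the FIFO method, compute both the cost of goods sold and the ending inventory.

Mar 17, 370 sold [FIFO — oldest first]: 174 @ $15 + 196 @ $13 = $5,158
Ending inventory: 169 @ $13 + 210 @ $11 + 213 @ $14 + 192 @ $8 + 59 @ $11 = $9,674

COGS = $5,158; ending inventory = $9,674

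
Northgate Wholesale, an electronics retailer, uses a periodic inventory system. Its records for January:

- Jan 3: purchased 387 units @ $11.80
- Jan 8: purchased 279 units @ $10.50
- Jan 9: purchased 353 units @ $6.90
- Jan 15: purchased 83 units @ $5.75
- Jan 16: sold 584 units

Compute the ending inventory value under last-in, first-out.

Jan 16, 584 sold [LIFO — newest first]: 83 @ $5.75 + 353 @ $6.90 + 148 @ $10.50 = $4,466.95
Ending inventory: 387 @ $11.80 + 131 @ $10.50 = $5,942.10

Ending inventory = $5,942.10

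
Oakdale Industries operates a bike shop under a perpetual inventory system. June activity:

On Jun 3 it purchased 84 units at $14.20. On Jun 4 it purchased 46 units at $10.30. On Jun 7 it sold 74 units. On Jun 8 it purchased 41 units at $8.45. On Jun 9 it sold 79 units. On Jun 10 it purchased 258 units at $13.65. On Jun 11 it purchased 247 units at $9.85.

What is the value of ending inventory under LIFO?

Ending inventory = $6,210.25

Jun 7, 74 sold [LIFO — newest first]: 46 @ $10.30 + 28 @ $14.20 = $871.40
Jun 9, 79 sold [LIFO — newest first]: 41 @ $8.45 + 38 @ $14.20 = $886.05
Total COGS = $871.40 + $886.05 = $1,757.45
Ending inventory: 18 @ $14.20 + 258 @ $13.65 + 247 @ $9.85 = $6,210.25
Check: goods available $7,967.70 = COGS $1,757.45 + ending $6,210.25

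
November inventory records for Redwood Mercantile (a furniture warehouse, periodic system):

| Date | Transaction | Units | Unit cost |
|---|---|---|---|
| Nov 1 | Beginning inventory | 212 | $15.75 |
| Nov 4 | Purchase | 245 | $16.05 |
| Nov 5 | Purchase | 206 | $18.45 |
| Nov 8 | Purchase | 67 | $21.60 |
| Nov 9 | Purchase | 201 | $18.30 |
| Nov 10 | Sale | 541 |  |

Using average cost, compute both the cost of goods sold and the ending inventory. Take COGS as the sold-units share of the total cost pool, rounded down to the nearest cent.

Nov 10, sell 541: 541/931 × $16,197.45 → $9,412.26
Ending inventory (cost pool remaining) = $6,785.19
Check: goods available $16,197.45 = COGS $9,412.26 + ending $6,785.19

COGS = $9,412.26; ending inventory = $6,785.19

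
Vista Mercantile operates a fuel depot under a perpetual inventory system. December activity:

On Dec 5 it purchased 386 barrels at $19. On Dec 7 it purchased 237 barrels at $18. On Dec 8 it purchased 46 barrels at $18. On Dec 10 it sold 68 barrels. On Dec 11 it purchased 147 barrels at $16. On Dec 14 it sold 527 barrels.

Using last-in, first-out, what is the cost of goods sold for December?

Dec 10, 68 sold [LIFO — newest first]: 46 @ $18 + 22 @ $18 = $1,224
Dec 14, 527 sold [LIFO — newest first]: 147 @ $16 + 215 @ $18 + 165 @ $19 = $9,357
Total COGS = $1,224 + $9,357 = $10,581
Ending inventory: 221 @ $19 = $4,199
Check: goods available $14,780 = COGS $10,581 + ending $4,199

COGS = $10,581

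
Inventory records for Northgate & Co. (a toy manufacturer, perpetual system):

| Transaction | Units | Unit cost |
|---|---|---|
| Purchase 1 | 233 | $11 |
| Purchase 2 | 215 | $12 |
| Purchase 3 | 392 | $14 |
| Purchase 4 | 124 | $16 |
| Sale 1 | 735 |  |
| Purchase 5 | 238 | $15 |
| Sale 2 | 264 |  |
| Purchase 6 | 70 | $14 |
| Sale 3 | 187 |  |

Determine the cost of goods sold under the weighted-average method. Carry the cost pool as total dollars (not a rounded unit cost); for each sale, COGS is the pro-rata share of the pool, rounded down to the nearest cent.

COGS = $15,957.06

After Purchase 1: 233 on hand, pool $2,563.00 (≈ $11.0000 each)
After Purchase 2: 448 on hand, pool $5,143.00 (≈ $11.4799 each)
After Purchase 3: 840 on hand, pool $10,631.00 (≈ $12.6560 each)
After Purchase 4: 964 on hand, pool $12,615.00 (≈ $13.0861 each)
Sale 1, sell 735: 735/964 × $12,615.00 → $9,618.28
After Purchase 5: 467 on hand, pool $6,566.72 (≈ $14.0615 each)
Sale 2, sell 264: 264/467 × $6,566.72 → $3,712.23
After Purchase 6: 273 on hand, pool $3,834.49 (≈ $14.0458 each)
Sale 3, sell 187: 187/273 × $3,834.49 → $2,626.55
Total COGS = $9,618.28 + $3,712.23 + $2,626.55 = $15,957.06
Ending inventory (cost pool remaining) = $1,207.94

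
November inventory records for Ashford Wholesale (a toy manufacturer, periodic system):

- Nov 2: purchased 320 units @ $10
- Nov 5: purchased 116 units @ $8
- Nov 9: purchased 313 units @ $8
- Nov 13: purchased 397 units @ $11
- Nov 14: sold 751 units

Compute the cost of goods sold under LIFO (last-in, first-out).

COGS = $7,199

Nov 14, 751 sold [LIFO — newest first]: 397 @ $11 + 313 @ $8 + 41 @ $8 = $7,199
Ending inventory: 320 @ $10 + 75 @ $8 = $3,800
Check: goods available $10,999 = COGS $7,199 + ending $3,800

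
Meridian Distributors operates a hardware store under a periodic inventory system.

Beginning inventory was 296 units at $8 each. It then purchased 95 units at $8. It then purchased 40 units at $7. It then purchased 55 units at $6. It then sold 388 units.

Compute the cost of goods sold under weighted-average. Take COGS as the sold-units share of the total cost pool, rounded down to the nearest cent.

Sale 1, sell 388: 388/486 × $3,738.00 → $2,984.24
Ending inventory (cost pool remaining) = $753.76

COGS = $2,984.24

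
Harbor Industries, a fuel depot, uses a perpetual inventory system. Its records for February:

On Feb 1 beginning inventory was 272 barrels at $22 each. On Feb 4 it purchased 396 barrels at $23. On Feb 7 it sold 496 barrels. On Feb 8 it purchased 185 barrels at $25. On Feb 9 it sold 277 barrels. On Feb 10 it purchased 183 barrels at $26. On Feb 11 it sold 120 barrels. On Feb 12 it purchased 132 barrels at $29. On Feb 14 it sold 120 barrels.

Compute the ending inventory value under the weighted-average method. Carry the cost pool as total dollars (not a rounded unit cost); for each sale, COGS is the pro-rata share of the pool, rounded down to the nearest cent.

After Feb 1: 272 on hand, pool $5,984.00 (≈ $22.0000 each)
After Feb 4: 668 on hand, pool $15,092.00 (≈ $22.5928 each)
Feb 7, sell 496: 496/668 × $15,092.00 → $11,206.03
After Feb 8: 357 on hand, pool $8,510.97 (≈ $23.8403 each)
Feb 9, sell 277: 277/357 × $8,510.97 → $6,603.74
After Feb 10: 263 on hand, pool $6,665.23 (≈ $25.3431 each)
Feb 11, sell 120: 120/263 × $6,665.23 → $3,041.16
After Feb 12: 275 on hand, pool $7,452.07 (≈ $27.0984 each)
Feb 14, sell 120: 120/275 × $7,452.07 → $3,251.81
Total COGS = $11,206.03 + $6,603.74 + $3,041.16 + $3,251.81 = $24,102.74
Ending inventory (cost pool remaining) = $4,200.26

Ending inventory = $4,200.26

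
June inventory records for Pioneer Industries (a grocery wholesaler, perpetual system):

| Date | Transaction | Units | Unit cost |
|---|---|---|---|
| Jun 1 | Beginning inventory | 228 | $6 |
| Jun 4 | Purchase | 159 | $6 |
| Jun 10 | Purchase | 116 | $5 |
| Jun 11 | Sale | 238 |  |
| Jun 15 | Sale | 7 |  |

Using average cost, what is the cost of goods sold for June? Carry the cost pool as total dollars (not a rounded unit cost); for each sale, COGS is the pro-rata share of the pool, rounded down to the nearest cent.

After Jun 1: 228 on hand, pool $1,368.00 (≈ $6.0000 each)
After Jun 4: 387 on hand, pool $2,322.00 (≈ $6.0000 each)
After Jun 10: 503 on hand, pool $2,902.00 (≈ $5.7694 each)
Jun 11, sell 238: 238/503 × $2,902.00 → $1,373.11
Jun 15, sell 7: 7/265 × $1,528.89 → $40.38
Total COGS = $1,373.11 + $40.38 = $1,413.49
Ending inventory (cost pool remaining) = $1,488.51

COGS = $1,413.49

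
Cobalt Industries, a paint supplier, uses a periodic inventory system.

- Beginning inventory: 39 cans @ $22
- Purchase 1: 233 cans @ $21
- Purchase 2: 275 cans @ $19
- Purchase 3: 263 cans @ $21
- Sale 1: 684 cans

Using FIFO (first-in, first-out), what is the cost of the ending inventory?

Ending inventory = $2,646

Sale 1 (684) [FIFO — oldest first]: 39 @ $22 + 233 @ $21 + 275 @ $19 + 137 @ $21 = $13,853
Ending inventory: 126 @ $21 = $2,646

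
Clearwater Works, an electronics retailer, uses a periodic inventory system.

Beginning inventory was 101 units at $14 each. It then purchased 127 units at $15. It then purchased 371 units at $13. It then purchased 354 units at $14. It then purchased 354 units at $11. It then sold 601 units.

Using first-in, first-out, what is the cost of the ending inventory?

Sale 1 (601) [FIFO — oldest first]: 101 @ $14 + 127 @ $15 + 371 @ $13 + 2 @ $14 = $8,170
Ending inventory: 352 @ $14 + 354 @ $11 = $8,822
Check: goods available $16,992 = COGS $8,170 + ending $8,822

Ending inventory = $8,822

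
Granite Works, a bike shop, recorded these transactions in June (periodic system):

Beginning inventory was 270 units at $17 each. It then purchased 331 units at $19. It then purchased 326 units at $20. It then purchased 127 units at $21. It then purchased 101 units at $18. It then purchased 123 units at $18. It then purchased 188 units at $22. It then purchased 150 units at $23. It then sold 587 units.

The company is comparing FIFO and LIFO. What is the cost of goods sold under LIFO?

FIFO COGS: 270 @ $17 + 317 @ $19 = $10,613
LIFO COGS: 150 @ $23 + 188 @ $22 + 123 @ $18 + 101 @ $18 + 25 @ $21 = $12,143

COGS = $12,143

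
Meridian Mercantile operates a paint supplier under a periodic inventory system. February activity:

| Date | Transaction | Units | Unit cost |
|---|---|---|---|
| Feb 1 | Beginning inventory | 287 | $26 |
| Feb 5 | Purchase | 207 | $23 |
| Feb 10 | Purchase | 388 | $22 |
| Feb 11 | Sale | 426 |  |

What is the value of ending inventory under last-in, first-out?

Feb 11, 426 sold [LIFO — newest first]: 388 @ $22 + 38 @ $23 = $9,410
Ending inventory: 287 @ $26 + 169 @ $23 = $11,349
Check: goods available $20,759 = COGS $9,410 + ending $11,349

Ending inventory = $11,349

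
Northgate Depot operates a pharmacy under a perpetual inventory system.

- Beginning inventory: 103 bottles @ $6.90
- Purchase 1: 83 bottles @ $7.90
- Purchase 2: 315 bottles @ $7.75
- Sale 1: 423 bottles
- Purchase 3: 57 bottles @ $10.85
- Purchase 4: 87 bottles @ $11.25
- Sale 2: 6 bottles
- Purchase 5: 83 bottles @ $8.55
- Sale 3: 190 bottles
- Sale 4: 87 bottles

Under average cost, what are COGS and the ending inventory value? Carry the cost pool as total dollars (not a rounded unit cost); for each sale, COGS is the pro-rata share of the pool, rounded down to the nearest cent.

After Beginning: 103 on hand, pool $710.70 (≈ $6.9000 each)
After Purchase 1: 186 on hand, pool $1,366.40 (≈ $7.3462 each)
After Purchase 2: 501 on hand, pool $3,807.65 (≈ $7.6001 each)
Sale 1, sell 423: 423/501 × $3,807.65 → $3,214.84
After Purchase 3: 135 on hand, pool $1,211.26 (≈ $8.9723 each)
After Purchase 4: 222 on hand, pool $2,190.01 (≈ $9.8649 each)
Sale 2, sell 6: 6/222 × $2,190.01 → $59.18
After Purchase 5: 299 on hand, pool $2,840.48 (≈ $9.4999 each)
Sale 3, sell 190: 190/299 × $2,840.48 → $1,804.98
Sale 4, sell 87: 87/109 × $1,035.50 → $826.50
Total COGS = $3,214.84 + $59.18 + $1,804.98 + $826.50 = $5,905.50
Ending inventory (cost pool remaining) = $209.00

COGS = $5,905.50; ending inventory = $209.00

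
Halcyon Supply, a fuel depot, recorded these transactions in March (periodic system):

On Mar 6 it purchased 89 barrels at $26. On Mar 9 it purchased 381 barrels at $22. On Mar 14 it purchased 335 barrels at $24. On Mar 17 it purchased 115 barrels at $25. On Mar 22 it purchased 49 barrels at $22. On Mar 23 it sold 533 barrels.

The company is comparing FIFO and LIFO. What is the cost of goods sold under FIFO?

FIFO COGS: 89 @ $26 + 381 @ $22 + 63 @ $24 = $12,208
LIFO COGS: 49 @ $22 + 115 @ $25 + 335 @ $24 + 34 @ $22 = $12,741

COGS = $12,208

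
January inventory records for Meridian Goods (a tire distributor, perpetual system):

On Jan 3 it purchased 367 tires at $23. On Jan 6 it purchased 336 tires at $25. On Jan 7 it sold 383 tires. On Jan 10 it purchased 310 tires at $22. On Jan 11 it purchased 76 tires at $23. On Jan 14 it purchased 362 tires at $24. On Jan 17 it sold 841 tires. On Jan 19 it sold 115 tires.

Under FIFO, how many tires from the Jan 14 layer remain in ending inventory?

112

Jan 7, 383 sold [FIFO — oldest first]: 367 @ $23 + 16 @ $25 = $8,841
Jan 17, 841 sold [FIFO — oldest first]: 320 @ $25 + 310 @ $22 + 76 @ $23 + 135 @ $24 = $19,808
Jan 19, 115 sold [FIFO — oldest first]: 115 @ $24 = $2,760
Total COGS = $8,841 + $19,808 + $2,760 = $31,409
Ending inventory: 112 @ $24 = $2,688
Check: goods available $34,097 = COGS $31,409 + ending $2,688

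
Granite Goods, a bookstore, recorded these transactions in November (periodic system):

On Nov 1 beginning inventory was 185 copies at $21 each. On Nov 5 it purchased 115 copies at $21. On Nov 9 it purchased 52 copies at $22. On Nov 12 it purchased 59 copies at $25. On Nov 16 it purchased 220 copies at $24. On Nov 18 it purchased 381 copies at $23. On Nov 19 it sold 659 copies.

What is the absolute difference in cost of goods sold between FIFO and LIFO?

$650

FIFO COGS: 185 @ $21 + 115 @ $21 + 52 @ $22 + 59 @ $25 + 220 @ $24 + 28 @ $23 = $14,843
LIFO COGS: 381 @ $23 + 220 @ $24 + 58 @ $25 = $15,493
Difference = |$14,843 − $15,493| = $650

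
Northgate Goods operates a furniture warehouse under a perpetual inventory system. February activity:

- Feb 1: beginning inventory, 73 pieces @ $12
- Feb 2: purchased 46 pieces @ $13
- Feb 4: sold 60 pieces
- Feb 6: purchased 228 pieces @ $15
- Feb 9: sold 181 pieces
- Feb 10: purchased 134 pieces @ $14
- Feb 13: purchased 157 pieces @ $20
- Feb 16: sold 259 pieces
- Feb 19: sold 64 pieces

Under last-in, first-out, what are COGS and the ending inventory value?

Feb 4, 60 sold [LIFO — newest first]: 46 @ $13 + 14 @ $12 = $766
Feb 9, 181 sold [LIFO — newest first]: 181 @ $15 = $2,715
Feb 16, 259 sold [LIFO — newest first]: 157 @ $20 + 102 @ $14 = $4,568
Feb 19, 64 sold [LIFO — newest first]: 32 @ $14 + 32 @ $15 = $928
Total COGS = $766 + $2,715 + $4,568 + $928 = $8,977
Ending inventory: 59 @ $12 + 15 @ $15 = $933

COGS = $8,977; ending inventory = $933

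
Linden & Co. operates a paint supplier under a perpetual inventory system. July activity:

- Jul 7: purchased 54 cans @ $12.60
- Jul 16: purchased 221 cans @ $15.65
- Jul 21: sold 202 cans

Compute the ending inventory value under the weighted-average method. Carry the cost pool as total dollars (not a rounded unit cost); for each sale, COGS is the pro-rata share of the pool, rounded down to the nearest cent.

Ending inventory = $1,098.73

After Jul 7: 54 on hand, pool $680.40 (≈ $12.6000 each)
After Jul 16: 275 on hand, pool $4,139.05 (≈ $15.0511 each)
Jul 21, sell 202: 202/275 × $4,139.05 → $3,040.32
Ending inventory (cost pool remaining) = $1,098.73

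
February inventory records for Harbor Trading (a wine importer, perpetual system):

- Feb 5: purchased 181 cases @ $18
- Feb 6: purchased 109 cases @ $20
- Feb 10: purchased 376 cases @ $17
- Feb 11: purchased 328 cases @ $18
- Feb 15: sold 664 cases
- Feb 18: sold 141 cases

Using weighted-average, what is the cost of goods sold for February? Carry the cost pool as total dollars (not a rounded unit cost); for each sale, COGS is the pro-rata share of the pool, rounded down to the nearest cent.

After Feb 5: 181 on hand, pool $3,258.00 (≈ $18.0000 each)
After Feb 6: 290 on hand, pool $5,438.00 (≈ $18.7517 each)
After Feb 10: 666 on hand, pool $11,830.00 (≈ $17.7628 each)
After Feb 11: 994 on hand, pool $17,734.00 (≈ $17.8410 each)
Feb 15, sell 664: 664/994 × $17,734.00 → $11,846.45
Feb 18, sell 141: 141/330 × $5,887.55 → $2,515.58
Total COGS = $11,846.45 + $2,515.58 = $14,362.03
Ending inventory (cost pool remaining) = $3,371.97
Check: goods available $17,734.00 = COGS $14,362.03 + ending $3,371.97

COGS = $14,362.03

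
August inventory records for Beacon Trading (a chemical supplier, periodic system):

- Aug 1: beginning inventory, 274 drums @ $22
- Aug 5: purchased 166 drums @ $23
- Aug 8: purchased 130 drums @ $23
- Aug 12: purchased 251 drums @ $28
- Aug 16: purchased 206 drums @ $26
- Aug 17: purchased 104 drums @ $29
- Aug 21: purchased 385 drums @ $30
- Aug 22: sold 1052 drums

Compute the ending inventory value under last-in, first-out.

Aug 22, 1052 sold [LIFO — newest first]: 385 @ $30 + 104 @ $29 + 206 @ $26 + 251 @ $28 + 106 @ $23 = $29,388
Ending inventory: 274 @ $22 + 166 @ $23 + 24 @ $23 = $10,398

Ending inventory = $10,398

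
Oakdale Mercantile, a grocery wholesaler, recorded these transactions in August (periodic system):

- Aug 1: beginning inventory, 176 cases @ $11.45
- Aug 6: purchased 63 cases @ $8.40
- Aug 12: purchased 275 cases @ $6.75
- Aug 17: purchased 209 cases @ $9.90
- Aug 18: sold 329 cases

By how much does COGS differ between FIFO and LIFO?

FIFO COGS: 176 @ $11.45 + 63 @ $8.40 + 90 @ $6.75 = $3,151.90
LIFO COGS: 209 @ $9.90 + 120 @ $6.75 = $2,879.10
Difference = |$3,151.90 − $2,879.10| = $272.80

$272.80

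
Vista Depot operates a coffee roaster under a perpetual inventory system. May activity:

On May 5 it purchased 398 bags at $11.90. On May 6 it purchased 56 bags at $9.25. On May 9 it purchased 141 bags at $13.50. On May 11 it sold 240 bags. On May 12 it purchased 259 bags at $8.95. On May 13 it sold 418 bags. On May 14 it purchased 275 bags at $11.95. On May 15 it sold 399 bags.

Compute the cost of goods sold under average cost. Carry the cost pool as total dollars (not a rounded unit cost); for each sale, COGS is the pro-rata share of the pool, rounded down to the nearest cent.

COGS = $11,938.13

After May 5: 398 on hand, pool $4,736.20 (≈ $11.9000 each)
After May 6: 454 on hand, pool $5,254.20 (≈ $11.5731 each)
After May 9: 595 on hand, pool $7,157.70 (≈ $12.0297 each)
May 11, sell 240: 240/595 × $7,157.70 → $2,887.13
After May 12: 614 on hand, pool $6,588.62 (≈ $10.7307 each)
May 13, sell 418: 418/614 × $6,588.62 → $4,485.41
After May 14: 471 on hand, pool $5,389.46 (≈ $11.4426 each)
May 15, sell 399: 399/471 × $5,389.46 → $4,565.59
Total COGS = $2,887.13 + $4,485.41 + $4,565.59 = $11,938.13
Ending inventory (cost pool remaining) = $823.87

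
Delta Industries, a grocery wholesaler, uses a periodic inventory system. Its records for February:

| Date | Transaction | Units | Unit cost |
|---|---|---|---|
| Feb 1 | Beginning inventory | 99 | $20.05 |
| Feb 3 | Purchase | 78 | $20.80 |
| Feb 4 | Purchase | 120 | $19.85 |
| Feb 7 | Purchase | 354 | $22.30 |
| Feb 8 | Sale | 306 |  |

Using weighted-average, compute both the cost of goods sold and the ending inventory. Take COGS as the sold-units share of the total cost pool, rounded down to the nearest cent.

COGS = $6,525.90; ending inventory = $7,357.65

Feb 8, sell 306: 306/651 × $13,883.55 → $6,525.90
Ending inventory (cost pool remaining) = $7,357.65
Check: goods available $13,883.55 = COGS $6,525.90 + ending $7,357.65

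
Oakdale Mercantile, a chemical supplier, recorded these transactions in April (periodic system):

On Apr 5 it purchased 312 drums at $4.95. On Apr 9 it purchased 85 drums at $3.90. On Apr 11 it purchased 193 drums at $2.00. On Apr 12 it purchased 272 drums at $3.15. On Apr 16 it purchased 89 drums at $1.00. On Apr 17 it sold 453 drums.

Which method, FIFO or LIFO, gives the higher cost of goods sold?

FIFO

FIFO COGS: 312 @ $4.95 + 85 @ $3.90 + 56 @ $2.00 = $1,987.90
LIFO COGS: 89 @ $1.00 + 272 @ $3.15 + 92 @ $2.00 = $1,129.80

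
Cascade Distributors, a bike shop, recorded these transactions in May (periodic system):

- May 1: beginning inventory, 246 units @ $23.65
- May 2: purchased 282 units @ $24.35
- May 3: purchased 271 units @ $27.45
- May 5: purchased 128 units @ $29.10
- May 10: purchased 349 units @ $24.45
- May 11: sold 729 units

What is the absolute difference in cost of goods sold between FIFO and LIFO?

$973.20

FIFO COGS: 246 @ $23.65 + 282 @ $24.35 + 201 @ $27.45 = $18,202.05
LIFO COGS: 349 @ $24.45 + 128 @ $29.10 + 252 @ $27.45 = $19,175.25
Difference = |$18,202.05 − $19,175.25| = $973.20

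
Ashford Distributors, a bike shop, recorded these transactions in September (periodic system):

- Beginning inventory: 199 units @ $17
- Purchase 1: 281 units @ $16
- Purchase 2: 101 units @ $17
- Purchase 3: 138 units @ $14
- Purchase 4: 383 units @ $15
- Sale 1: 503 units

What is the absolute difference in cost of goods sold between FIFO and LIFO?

FIFO COGS: 199 @ $17 + 281 @ $16 + 23 @ $17 = $8,270
LIFO COGS: 383 @ $15 + 120 @ $14 = $7,425
Difference = |$8,270 − $7,425| = $845

$845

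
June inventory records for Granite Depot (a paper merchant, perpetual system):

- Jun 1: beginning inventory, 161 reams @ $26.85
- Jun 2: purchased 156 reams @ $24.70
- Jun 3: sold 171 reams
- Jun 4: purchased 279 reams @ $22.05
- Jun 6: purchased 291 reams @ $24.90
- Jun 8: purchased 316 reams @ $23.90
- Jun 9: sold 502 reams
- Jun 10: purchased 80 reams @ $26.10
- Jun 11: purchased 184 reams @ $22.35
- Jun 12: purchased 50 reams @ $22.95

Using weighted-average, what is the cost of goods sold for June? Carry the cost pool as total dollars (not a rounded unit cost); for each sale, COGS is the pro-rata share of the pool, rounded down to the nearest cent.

After Jun 1: 161 on hand, pool $4,322.85 (≈ $26.8500 each)
After Jun 2: 317 on hand, pool $8,176.05 (≈ $25.7920 each)
Jun 3, sell 171: 171/317 × $8,176.05 → $4,410.42
After Jun 4: 425 on hand, pool $9,917.58 (≈ $23.3355 each)
After Jun 6: 716 on hand, pool $17,163.48 (≈ $23.9713 each)
After Jun 8: 1032 on hand, pool $24,715.88 (≈ $23.9495 each)
Jun 9, sell 502: 502/1032 × $24,715.88 → $12,022.64
After Jun 10: 610 on hand, pool $14,781.24 (≈ $24.2315 each)
After Jun 11: 794 on hand, pool $18,893.64 (≈ $23.7955 each)
After Jun 12: 844 on hand, pool $20,041.14 (≈ $23.7454 each)
Total COGS = $4,410.42 + $12,022.64 = $16,433.06
Ending inventory (cost pool remaining) = $20,041.14

COGS = $16,433.06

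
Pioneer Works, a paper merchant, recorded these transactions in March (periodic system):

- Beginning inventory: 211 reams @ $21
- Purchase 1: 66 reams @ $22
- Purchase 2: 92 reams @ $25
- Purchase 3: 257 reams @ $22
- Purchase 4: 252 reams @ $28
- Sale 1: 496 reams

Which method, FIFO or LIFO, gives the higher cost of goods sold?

FIFO COGS: 211 @ $21 + 66 @ $22 + 92 @ $25 + 127 @ $22 = $10,977
LIFO COGS: 252 @ $28 + 244 @ $22 = $12,424

LIFO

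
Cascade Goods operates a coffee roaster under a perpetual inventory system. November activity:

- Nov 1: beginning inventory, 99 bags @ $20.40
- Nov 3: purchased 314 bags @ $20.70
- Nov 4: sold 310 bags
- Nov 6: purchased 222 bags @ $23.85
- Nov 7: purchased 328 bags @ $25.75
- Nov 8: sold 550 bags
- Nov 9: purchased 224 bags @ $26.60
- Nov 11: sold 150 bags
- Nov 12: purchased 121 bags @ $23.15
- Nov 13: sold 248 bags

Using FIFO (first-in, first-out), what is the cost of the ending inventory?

Nov 4, 310 sold [FIFO — oldest first]: 99 @ $20.40 + 211 @ $20.70 = $6,387.30
Nov 8, 550 sold [FIFO — oldest first]: 103 @ $20.70 + 222 @ $23.85 + 225 @ $25.75 = $13,220.55
Nov 11, 150 sold [FIFO — oldest first]: 103 @ $25.75 + 47 @ $26.60 = $3,902.45
Nov 13, 248 sold [FIFO — oldest first]: 177 @ $26.60 + 71 @ $23.15 = $6,351.85
Total COGS = $6,387.30 + $13,220.55 + $3,902.45 + $6,351.85 = $29,862.15
Ending inventory: 50 @ $23.15 = $1,157.50

Ending inventory = $1,157.50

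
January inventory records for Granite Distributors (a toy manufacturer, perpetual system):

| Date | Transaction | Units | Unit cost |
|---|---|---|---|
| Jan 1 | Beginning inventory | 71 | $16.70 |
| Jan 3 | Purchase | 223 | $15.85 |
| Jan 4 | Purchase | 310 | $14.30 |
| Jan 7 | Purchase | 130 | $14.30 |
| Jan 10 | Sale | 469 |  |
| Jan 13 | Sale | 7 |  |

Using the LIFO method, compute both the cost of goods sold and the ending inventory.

COGS = $6,862.60; ending inventory = $4,149.65

Jan 10, 469 sold [LIFO — newest first]: 130 @ $14.30 + 310 @ $14.30 + 29 @ $15.85 = $6,751.65
Jan 13, 7 sold [LIFO — newest first]: 7 @ $15.85 = $110.95
Total COGS = $6,751.65 + $110.95 = $6,862.60
Ending inventory: 71 @ $16.70 + 187 @ $15.85 = $4,149.65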